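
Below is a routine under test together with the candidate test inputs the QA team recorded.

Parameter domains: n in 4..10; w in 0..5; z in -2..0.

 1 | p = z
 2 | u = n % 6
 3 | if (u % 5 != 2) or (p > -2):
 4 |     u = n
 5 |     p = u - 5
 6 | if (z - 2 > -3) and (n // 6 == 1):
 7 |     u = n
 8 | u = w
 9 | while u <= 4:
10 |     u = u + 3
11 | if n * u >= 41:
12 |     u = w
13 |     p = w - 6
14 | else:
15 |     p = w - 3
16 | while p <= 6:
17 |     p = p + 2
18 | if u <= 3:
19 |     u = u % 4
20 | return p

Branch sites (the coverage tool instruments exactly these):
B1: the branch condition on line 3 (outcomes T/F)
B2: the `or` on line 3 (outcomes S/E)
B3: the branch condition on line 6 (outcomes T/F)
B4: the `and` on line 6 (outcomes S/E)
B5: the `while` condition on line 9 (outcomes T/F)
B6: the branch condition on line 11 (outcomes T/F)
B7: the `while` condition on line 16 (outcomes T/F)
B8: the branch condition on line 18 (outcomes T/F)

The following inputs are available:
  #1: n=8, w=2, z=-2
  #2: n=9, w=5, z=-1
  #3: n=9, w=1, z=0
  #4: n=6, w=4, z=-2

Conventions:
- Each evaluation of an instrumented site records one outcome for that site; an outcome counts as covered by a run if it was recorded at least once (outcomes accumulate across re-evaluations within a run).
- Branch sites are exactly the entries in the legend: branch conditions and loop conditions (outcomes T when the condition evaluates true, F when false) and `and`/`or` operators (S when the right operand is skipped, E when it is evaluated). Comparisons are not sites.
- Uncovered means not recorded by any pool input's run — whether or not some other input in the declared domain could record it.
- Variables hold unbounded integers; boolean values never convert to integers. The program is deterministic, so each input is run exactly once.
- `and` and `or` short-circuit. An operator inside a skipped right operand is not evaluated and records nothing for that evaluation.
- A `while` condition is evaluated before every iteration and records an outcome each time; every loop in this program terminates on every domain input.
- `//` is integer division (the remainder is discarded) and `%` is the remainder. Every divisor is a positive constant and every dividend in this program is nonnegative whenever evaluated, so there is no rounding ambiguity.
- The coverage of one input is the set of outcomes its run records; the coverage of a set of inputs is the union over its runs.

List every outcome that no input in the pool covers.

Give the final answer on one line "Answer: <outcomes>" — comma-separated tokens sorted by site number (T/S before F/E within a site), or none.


test 1 (n=8, w=2, z=-2) fires B2->E, B1->F, B4->S, B3->F, B5->T, B5->F, B6->F, B7->T, B7->T, B7->T, B7->T, B7->F, B8->F; hits B1=F, B2=E, B3=F, B4=S, B5=T, B5=F, B6=F, B7=T, B7=F, B8=F
test 2 (n=9, w=5, z=-1) fires B2->S, B1->T, B4->S, B3->F, B5->F, B6->T, B7->T, B7->T, B7->T, B7->T, B7->F, B8->F; hits B1=T, B2=S, B3=F, B4=S, B5=F, B6=T, B7=T, B7=F, B8=F
test 3 (n=9, w=1, z=0) fires B2->S, B1->T, B4->E, B3->T, B5->T, B5->T, B5->F, B6->T, B7->T, B7->T, B7->T, B7->T, B7->T, B7->T, ...; hits B1=T, B2=S, B3=T, B4=E, B5=T, B5=F, B6=T, B7=T, B7=F, B8=T
test 4 (n=6, w=4, z=-2) fires B2->S, B1->T, B4->S, B3->F, B5->T, B5->F, B6->T, B7->T, B7->T, B7->T, B7->T, B7->T, B7->F, B8->F; hits B1=T, B2=S, B3=F, B4=S, B5=T, B5=F, B6=T, B7=T, B7=F, B8=F
union over the pool: B1=T, B1=F, B2=S, B2=E, B3=T, B3=F, B4=S, B4=E, B5=T, B5=F, B6=T, B6=F, B7=T, B7=F, B8=T, B8=F
uncovered (0 of 16): none
Answer: none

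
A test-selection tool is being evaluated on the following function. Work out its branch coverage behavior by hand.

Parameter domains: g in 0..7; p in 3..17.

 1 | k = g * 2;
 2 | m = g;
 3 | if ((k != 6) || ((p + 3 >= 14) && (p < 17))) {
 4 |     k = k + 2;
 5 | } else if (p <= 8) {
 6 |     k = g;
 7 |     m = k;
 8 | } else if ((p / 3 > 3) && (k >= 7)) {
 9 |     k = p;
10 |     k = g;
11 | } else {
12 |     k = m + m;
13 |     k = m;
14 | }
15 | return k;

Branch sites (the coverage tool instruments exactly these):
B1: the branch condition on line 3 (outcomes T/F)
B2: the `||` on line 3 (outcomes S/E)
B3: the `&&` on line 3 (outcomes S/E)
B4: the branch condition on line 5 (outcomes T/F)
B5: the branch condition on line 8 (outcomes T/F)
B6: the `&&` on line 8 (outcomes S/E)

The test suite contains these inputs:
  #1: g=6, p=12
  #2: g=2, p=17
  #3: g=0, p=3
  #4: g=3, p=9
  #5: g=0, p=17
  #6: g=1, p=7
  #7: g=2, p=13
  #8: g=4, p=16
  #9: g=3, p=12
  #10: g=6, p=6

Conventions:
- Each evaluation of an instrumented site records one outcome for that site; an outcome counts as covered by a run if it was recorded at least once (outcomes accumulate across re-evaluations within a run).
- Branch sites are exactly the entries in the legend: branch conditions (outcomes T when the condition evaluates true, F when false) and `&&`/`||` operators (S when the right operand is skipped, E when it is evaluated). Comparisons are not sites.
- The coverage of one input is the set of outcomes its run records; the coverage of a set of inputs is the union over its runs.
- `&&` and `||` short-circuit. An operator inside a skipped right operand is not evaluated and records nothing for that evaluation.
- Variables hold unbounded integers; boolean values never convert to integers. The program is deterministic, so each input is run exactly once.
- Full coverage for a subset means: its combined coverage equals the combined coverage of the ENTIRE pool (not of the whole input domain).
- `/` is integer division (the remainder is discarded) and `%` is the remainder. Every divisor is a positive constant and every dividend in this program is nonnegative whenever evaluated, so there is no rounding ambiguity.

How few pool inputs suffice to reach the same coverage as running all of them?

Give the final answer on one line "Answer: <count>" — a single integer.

input #1, g=6, p=12: events B2->S, B1->T; outcomes B1=T, B2=S
input #2, g=2, p=17: events B2->S, B1->T; outcomes B1=T, B2=S
input #3, g=0, p=3: events B2->S, B1->T; outcomes B1=T, B2=S
input #4, g=3, p=9: events B2->E, B3->S, B1->F, B4->F, B6->S, B5->F; outcomes B1=F, B2=E, B3=S, B4=F, B5=F, B6=S
input #5, g=0, p=17: events B2->S, B1->T; outcomes B1=T, B2=S
input #6, g=1, p=7: events B2->S, B1->T; outcomes B1=T, B2=S
input #7, g=2, p=13: events B2->S, B1->T; outcomes B1=T, B2=S
input #8, g=4, p=16: events B2->S, B1->T; outcomes B1=T, B2=S
input #9, g=3, p=12: events B2->E, B3->E, B1->T; outcomes B1=T, B2=E, B3=E
input #10, g=6, p=6: events B2->S, B1->T; outcomes B1=T, B2=S
the full pool covers 9 outcomes: B1=T, B1=F, B2=S, B2=E, B3=S, B3=E, B4=F, B5=F, B6=S
no size-1 subset reaches all 9 outcomes (best union: 6/9)
no size-2 subset reaches all 9 outcomes (best union: 8/9)
size 3: inputs {1, 4, 9} cover all 9 outcomes, and no lexicographically smaller subset of this size does

Answer: 3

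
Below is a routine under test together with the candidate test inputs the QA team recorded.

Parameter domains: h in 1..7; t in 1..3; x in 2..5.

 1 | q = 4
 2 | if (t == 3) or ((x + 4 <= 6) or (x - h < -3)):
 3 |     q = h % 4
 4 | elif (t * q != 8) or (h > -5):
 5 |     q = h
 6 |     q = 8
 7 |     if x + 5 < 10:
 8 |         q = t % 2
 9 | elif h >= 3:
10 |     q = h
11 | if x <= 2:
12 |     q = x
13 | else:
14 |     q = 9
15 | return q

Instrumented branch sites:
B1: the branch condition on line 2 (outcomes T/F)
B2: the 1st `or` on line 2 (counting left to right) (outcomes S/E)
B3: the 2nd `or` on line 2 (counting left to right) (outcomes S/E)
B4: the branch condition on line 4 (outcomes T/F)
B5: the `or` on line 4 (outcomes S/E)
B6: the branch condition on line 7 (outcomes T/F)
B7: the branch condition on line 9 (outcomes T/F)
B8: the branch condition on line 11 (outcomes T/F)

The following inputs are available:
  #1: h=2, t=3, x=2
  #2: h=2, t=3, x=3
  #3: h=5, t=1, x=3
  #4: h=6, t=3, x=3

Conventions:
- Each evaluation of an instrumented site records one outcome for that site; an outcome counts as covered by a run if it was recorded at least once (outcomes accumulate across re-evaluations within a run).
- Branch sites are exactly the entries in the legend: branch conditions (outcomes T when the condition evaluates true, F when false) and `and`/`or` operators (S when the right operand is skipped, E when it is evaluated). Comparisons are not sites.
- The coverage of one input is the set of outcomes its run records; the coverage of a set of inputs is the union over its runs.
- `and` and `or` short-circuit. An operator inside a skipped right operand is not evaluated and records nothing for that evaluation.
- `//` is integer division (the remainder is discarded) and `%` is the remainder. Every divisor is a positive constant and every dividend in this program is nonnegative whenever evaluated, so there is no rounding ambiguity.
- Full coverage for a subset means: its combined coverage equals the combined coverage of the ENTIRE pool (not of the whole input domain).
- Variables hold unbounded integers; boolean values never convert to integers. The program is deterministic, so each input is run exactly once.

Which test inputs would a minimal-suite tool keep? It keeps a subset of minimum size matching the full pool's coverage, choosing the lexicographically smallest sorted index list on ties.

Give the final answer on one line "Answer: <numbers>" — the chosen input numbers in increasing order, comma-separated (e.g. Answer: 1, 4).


run #1 (h=2, t=3, x=2) runs B2->S, B1->T, B8->T; records B1=T, B2=S, B8=T
run #2 (h=2, t=3, x=3) runs B2->S, B1->T, B8->F; records B1=T, B2=S, B8=F
run #3 (h=5, t=1, x=3) runs B2->E, B3->E, B1->F, B5->S, B4->T, B6->T, B8->F; records B1=F, B2=E, B3=E, B4=T, B5=S, B6=T, B8=F
run #4 (h=6, t=3, x=3) runs B2->S, B1->T, B8->F; records B1=T, B2=S, B8=F
together the pool reaches 10 outcomes: B1=T, B1=F, B2=S, B2=E, B3=E, B4=T, B5=S, B6=T, B8=T, B8=F
checked all size-1 subsets: none covers 10 outcomes (max 7/10)
at size 2, {1, 3} reaches all 10 outcomes; every lexicographically earlier size-2 subset fails
Answer: 1, 3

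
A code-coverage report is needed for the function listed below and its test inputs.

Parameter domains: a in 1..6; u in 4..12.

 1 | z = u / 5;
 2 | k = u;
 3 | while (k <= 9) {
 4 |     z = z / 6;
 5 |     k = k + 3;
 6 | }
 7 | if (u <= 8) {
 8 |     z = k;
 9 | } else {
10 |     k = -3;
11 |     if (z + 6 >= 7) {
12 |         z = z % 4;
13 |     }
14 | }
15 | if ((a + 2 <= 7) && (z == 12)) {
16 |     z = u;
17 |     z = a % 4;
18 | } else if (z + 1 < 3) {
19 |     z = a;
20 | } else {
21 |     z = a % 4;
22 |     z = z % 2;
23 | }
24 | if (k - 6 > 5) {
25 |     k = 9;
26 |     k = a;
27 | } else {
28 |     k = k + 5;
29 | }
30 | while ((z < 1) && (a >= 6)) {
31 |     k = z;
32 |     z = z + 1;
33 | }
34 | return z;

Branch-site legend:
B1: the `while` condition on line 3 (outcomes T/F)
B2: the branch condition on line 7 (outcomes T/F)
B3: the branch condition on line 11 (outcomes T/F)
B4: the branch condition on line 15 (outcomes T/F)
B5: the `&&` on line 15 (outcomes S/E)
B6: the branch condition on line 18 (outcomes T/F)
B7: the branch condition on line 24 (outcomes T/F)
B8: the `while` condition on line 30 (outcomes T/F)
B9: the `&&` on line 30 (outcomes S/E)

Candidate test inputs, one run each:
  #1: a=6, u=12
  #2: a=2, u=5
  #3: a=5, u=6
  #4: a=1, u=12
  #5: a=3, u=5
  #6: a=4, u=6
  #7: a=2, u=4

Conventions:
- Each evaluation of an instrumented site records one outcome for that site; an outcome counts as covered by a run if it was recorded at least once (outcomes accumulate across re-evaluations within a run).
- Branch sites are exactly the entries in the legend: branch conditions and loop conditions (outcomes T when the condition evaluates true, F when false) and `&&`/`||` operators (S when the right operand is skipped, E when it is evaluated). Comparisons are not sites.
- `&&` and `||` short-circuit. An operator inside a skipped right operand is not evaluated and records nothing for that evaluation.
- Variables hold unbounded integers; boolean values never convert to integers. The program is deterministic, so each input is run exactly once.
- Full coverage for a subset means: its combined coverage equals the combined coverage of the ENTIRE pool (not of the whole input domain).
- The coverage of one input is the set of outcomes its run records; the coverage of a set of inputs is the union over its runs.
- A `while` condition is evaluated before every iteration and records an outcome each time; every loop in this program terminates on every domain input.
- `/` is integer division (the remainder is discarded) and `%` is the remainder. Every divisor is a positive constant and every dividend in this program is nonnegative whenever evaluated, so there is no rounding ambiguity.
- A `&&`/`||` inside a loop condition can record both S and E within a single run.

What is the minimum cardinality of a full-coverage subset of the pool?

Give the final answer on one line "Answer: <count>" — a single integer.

input #1 (a=6, u=12): events B1->F, B2->F, B3->T, B5->S, B4->F, B6->F, B7->F, B9->E, B8->T, B9->S, B8->F; covers B1=F, B2=F, B3=T, B4=F, B5=S, B6=F, B7=F, B8=T, B8=F, B9=S, B9=E
input #2 (a=2, u=5): events B1->T, B1->T, B1->F, B2->T, B5->E, B4->F, B6->F, B7->F, B9->E, B8->F; covers B1=T, B1=F, B2=T, B4=F, B5=E, B6=F, B7=F, B8=F, B9=E
input #3 (a=5, u=6): events B1->T, B1->T, B1->F, B2->T, B5->E, B4->T, B7->T, B9->S, B8->F; covers B1=T, B1=F, B2=T, B4=T, B5=E, B7=T, B8=F, B9=S
input #4 (a=1, u=12): events B1->F, B2->F, B3->T, B5->E, B4->F, B6->F, B7->F, B9->S, B8->F; covers B1=F, B2=F, B3=T, B4=F, B5=E, B6=F, B7=F, B8=F, B9=S
input #5 (a=3, u=5): events B1->T, B1->T, B1->F, B2->T, B5->E, B4->F, B6->F, B7->F, B9->S, B8->F; covers B1=T, B1=F, B2=T, B4=F, B5=E, B6=F, B7=F, B8=F, B9=S
input #6 (a=4, u=6): events B1->T, B1->T, B1->F, B2->T, B5->E, B4->T, B7->T, B9->E, B8->F; covers B1=T, B1=F, B2=T, B4=T, B5=E, B7=T, B8=F, B9=E
input #7 (a=2, u=4): events B1->T, B1->T, B1->F, B2->T, B5->E, B4->F, B6->F, B7->F, B9->E, B8->F; covers B1=T, B1=F, B2=T, B4=F, B5=E, B6=F, B7=F, B8=F, B9=E
together the pool reaches 16 outcomes: B1=T, B1=F, B2=T, B2=F, B3=T, B4=T, B4=F, B5=S, B5=E, B6=F, B7=T, B7=F, B8=T, B8=F, B9=S, B9=E
size 1 is not enough: best union over all size-1 subsets is 11/16
the canonical winner is {1, 3}: size 2, full 16-outcome coverage, earliest index list among size-2 covers

Answer: 2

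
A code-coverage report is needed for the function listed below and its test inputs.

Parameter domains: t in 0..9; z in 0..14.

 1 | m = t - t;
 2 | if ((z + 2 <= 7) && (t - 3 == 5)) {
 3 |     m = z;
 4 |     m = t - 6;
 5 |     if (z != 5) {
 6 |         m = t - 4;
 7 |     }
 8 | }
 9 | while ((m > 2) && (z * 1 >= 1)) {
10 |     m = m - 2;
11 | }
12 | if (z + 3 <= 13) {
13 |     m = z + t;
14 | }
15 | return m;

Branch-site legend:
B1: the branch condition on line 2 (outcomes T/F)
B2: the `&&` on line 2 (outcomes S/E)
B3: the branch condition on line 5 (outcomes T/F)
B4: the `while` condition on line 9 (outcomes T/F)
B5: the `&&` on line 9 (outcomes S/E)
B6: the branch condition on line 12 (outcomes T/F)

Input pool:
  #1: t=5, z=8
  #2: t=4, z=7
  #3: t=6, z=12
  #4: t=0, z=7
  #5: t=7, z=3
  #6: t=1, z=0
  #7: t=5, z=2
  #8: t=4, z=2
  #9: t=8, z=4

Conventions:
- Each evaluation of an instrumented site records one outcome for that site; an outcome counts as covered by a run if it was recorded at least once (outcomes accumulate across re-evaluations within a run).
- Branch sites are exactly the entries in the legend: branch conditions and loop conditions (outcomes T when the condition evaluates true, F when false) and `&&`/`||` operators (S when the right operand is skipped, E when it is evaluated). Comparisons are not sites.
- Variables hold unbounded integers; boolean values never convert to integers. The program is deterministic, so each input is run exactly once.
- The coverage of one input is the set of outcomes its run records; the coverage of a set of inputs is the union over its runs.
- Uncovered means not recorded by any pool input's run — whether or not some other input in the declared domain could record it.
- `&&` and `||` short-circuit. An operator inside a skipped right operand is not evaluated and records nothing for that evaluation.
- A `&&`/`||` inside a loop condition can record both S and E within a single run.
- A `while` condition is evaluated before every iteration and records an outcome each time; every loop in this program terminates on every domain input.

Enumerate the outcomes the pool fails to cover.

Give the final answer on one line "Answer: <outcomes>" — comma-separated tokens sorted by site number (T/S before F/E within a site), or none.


input #1, t=5, z=8: events B2->S, B1->F, B5->S, B4->F, B6->T; outcomes B1=F, B2=S, B4=F, B5=S, B6=T
input #2, t=4, z=7: events B2->S, B1->F, B5->S, B4->F, B6->T; outcomes B1=F, B2=S, B4=F, B5=S, B6=T
input #3, t=6, z=12: events B2->S, B1->F, B5->S, B4->F, B6->F; outcomes B1=F, B2=S, B4=F, B5=S, B6=F
input #4, t=0, z=7: events B2->S, B1->F, B5->S, B4->F, B6->T; outcomes B1=F, B2=S, B4=F, B5=S, B6=T
input #5, t=7, z=3: events B2->E, B1->F, B5->S, B4->F, B6->T; outcomes B1=F, B2=E, B4=F, B5=S, B6=T
input #6, t=1, z=0: events B2->E, B1->F, B5->S, B4->F, B6->T; outcomes B1=F, B2=E, B4=F, B5=S, B6=T
input #7, t=5, z=2: events B2->E, B1->F, B5->S, B4->F, B6->T; outcomes B1=F, B2=E, B4=F, B5=S, B6=T
input #8, t=4, z=2: events B2->E, B1->F, B5->S, B4->F, B6->T; outcomes B1=F, B2=E, B4=F, B5=S, B6=T
input #9, t=8, z=4: events B2->E, B1->T, B3->T, B5->E, B4->T, B5->S, B4->F, B6->T; outcomes B1=T, B2=E, B3=T, B4=T, B4=F, B5=S, B5=E, B6=T
union over the pool: B1=T, B1=F, B2=S, B2=E, B3=T, B4=T, B4=F, B5=S, B5=E, B6=T, B6=F
uncovered (1 of 12): B3=F
Answer: B3=F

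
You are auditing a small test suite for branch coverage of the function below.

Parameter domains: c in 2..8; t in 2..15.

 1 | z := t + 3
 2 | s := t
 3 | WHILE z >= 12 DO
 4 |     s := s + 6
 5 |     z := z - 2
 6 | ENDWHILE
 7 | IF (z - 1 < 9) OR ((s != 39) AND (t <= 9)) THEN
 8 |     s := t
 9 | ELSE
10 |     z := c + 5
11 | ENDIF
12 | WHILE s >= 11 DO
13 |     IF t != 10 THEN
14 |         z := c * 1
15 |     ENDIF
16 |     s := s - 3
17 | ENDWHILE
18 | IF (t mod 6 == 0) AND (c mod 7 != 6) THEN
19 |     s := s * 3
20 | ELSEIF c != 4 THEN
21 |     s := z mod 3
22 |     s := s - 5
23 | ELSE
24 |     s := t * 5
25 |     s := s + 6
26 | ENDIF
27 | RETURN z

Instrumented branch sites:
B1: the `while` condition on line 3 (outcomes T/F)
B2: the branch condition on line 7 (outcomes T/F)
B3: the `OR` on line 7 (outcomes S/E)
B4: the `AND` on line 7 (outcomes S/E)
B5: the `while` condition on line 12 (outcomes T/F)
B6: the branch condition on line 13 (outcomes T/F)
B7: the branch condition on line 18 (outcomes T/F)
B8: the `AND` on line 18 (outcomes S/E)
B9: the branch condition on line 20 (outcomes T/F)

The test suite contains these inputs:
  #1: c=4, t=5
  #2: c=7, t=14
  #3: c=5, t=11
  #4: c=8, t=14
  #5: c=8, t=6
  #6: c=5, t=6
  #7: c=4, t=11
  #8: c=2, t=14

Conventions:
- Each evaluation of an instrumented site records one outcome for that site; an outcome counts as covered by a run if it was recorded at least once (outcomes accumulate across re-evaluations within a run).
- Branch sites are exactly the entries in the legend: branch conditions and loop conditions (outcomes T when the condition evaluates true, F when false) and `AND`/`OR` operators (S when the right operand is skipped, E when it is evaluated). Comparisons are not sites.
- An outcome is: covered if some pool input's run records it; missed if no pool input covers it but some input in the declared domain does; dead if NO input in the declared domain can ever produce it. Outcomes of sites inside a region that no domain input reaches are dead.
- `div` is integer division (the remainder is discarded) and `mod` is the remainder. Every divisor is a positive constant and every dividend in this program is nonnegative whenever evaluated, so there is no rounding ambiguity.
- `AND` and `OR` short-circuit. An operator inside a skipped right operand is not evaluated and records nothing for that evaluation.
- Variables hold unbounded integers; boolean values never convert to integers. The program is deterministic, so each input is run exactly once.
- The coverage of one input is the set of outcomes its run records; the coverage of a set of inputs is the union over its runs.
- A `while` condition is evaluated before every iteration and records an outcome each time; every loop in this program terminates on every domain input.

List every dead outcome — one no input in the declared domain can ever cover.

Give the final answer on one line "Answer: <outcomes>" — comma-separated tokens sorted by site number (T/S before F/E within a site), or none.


sweeping the full domain (98 inputs) for each outcome:
  reachable outcomes have witnesses, e.g. B1=T (e.g. c=2, t=9), B1=F (e.g. c=2, t=2), B2=T (e.g. c=2, t=2), B2=F (e.g. c=2, t=10)
Answer: none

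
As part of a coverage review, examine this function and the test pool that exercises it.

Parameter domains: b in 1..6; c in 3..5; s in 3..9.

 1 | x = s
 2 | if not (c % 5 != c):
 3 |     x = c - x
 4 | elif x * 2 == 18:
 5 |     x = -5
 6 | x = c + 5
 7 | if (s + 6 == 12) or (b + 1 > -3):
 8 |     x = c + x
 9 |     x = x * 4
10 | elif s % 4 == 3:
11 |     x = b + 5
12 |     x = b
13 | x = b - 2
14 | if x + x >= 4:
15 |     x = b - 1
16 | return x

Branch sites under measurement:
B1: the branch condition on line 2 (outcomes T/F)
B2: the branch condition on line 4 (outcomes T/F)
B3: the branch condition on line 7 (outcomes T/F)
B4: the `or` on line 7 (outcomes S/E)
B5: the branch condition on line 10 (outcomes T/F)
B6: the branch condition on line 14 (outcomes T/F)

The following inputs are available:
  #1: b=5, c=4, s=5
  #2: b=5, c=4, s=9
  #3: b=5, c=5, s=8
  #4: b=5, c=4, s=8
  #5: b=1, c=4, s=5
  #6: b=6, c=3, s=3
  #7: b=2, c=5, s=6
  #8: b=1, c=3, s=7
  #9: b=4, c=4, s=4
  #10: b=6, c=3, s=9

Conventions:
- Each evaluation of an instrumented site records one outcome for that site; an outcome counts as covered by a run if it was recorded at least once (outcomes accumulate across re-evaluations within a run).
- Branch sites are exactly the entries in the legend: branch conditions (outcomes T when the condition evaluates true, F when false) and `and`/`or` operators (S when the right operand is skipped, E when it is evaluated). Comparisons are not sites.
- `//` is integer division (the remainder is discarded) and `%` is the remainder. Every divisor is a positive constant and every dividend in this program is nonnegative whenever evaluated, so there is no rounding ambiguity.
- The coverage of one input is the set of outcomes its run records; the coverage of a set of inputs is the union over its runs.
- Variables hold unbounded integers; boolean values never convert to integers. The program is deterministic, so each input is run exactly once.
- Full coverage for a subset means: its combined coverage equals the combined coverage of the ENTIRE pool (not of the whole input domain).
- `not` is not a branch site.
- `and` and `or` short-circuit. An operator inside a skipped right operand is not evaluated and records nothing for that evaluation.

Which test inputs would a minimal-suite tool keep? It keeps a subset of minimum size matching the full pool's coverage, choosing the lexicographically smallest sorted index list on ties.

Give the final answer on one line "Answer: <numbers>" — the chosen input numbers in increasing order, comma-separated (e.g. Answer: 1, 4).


#1 (b=5, c=4, s=5) -> B1->T, B4->E, B3->T, B6->T; covered: B1=T, B3=T, B4=E, B6=T
#2 (b=5, c=4, s=9) -> B1->T, B4->E, B3->T, B6->T; covered: B1=T, B3=T, B4=E, B6=T
#3 (b=5, c=5, s=8) -> B1->F, B2->F, B4->E, B3->T, B6->T; covered: B1=F, B2=F, B3=T, B4=E, B6=T
#4 (b=5, c=4, s=8) -> B1->T, B4->E, B3->T, B6->T; covered: B1=T, B3=T, B4=E, B6=T
#5 (b=1, c=4, s=5) -> B1->T, B4->E, B3->T, B6->F; covered: B1=T, B3=T, B4=E, B6=F
#6 (b=6, c=3, s=3) -> B1->T, B4->E, B3->T, B6->T; covered: B1=T, B3=T, B4=E, B6=T
#7 (b=2, c=5, s=6) -> B1->F, B2->F, B4->S, B3->T, B6->F; covered: B1=F, B2=F, B3=T, B4=S, B6=F
#8 (b=1, c=3, s=7) -> B1->T, B4->E, B3->T, B6->F; covered: B1=T, B3=T, B4=E, B6=F
#9 (b=4, c=4, s=4) -> B1->T, B4->E, B3->T, B6->T; covered: B1=T, B3=T, B4=E, B6=T
#10 (b=6, c=3, s=9) -> B1->T, B4->E, B3->T, B6->T; covered: B1=T, B3=T, B4=E, B6=T
together the pool reaches 8 outcomes: B1=T, B1=F, B2=F, B3=T, B4=S, B4=E, B6=T, B6=F
checked all size-1 subsets: none covers 8 outcomes (max 5/8)
the canonical winner is {1, 7}: size 2, full 8-outcome coverage, earliest index list among size-2 covers
Answer: 1, 7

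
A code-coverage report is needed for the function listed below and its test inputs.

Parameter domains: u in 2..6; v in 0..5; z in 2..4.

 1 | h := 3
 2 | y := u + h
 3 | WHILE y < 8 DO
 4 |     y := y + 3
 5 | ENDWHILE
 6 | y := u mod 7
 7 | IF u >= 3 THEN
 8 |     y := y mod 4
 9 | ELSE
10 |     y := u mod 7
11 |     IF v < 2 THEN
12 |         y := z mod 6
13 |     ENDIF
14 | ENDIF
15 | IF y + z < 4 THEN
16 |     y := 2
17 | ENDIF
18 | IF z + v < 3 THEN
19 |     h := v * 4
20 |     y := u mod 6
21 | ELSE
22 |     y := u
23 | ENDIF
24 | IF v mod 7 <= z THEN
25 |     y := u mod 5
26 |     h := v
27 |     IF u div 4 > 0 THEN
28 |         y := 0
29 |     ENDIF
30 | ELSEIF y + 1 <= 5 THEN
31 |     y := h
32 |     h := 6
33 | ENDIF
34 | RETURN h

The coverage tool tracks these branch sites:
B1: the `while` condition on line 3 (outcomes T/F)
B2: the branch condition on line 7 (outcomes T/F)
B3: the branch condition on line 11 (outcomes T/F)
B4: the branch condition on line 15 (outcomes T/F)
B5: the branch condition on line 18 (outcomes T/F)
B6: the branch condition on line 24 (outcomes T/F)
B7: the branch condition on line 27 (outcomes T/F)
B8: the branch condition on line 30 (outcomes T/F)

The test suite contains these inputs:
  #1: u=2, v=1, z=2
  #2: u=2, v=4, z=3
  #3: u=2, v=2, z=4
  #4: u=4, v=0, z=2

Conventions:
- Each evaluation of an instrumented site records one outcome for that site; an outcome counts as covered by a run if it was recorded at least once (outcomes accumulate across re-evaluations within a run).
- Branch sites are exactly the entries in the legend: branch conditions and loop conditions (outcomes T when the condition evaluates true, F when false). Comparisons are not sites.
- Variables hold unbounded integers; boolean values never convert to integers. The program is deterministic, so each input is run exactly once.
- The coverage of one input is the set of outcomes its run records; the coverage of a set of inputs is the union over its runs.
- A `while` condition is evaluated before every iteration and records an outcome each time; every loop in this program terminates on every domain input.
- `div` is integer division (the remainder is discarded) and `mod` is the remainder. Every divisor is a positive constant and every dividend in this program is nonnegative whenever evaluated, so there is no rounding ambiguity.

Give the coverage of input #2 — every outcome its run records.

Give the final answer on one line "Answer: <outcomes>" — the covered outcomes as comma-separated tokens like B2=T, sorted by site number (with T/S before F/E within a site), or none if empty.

Running input #2 (u=2, v=4, z=3), event by event:
  B1->T, B1->F, B2->F, B3->F, B4->F, B5->F, B6->F, B8->T
distinct outcomes covered: B1=T, B1=F, B2=F, B3=F, B4=F, B5=F, B6=F, B8=T

Answer: B1=T, B1=F, B2=F, B3=F, B4=F, B5=F, B6=F, B8=T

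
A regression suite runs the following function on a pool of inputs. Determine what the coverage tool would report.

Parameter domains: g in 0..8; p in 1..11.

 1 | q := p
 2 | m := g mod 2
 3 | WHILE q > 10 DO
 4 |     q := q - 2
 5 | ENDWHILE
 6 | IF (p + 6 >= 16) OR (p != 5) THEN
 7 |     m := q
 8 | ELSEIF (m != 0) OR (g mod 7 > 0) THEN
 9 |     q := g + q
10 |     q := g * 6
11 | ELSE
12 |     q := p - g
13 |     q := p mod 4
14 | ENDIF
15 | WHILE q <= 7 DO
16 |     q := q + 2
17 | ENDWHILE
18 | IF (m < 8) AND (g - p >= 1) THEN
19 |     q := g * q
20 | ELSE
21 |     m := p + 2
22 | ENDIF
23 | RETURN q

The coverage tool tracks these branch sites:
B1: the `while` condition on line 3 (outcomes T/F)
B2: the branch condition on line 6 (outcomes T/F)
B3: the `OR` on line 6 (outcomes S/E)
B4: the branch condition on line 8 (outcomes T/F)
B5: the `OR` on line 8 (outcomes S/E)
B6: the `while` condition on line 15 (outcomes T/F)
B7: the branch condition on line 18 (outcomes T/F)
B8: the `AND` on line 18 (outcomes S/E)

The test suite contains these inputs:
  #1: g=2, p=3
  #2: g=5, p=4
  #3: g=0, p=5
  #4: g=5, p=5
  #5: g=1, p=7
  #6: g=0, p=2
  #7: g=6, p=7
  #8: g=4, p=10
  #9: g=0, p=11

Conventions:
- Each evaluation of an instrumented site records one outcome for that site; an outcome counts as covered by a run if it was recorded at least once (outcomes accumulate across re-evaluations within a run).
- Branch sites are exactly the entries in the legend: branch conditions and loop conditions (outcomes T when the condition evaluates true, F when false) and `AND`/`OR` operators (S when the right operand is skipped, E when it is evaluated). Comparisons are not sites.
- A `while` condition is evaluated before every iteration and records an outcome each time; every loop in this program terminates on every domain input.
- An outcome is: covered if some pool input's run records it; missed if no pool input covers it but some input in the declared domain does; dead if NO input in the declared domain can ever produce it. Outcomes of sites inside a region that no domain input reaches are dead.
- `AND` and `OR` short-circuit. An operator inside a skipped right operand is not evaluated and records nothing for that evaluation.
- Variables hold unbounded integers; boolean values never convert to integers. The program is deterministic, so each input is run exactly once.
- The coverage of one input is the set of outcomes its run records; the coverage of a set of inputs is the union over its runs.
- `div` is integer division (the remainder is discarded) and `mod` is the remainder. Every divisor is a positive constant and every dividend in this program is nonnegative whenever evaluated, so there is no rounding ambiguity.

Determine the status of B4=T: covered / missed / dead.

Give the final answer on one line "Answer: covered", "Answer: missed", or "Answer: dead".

B4=T is recorded by pool input(s) 4 -> covered

Answer: covered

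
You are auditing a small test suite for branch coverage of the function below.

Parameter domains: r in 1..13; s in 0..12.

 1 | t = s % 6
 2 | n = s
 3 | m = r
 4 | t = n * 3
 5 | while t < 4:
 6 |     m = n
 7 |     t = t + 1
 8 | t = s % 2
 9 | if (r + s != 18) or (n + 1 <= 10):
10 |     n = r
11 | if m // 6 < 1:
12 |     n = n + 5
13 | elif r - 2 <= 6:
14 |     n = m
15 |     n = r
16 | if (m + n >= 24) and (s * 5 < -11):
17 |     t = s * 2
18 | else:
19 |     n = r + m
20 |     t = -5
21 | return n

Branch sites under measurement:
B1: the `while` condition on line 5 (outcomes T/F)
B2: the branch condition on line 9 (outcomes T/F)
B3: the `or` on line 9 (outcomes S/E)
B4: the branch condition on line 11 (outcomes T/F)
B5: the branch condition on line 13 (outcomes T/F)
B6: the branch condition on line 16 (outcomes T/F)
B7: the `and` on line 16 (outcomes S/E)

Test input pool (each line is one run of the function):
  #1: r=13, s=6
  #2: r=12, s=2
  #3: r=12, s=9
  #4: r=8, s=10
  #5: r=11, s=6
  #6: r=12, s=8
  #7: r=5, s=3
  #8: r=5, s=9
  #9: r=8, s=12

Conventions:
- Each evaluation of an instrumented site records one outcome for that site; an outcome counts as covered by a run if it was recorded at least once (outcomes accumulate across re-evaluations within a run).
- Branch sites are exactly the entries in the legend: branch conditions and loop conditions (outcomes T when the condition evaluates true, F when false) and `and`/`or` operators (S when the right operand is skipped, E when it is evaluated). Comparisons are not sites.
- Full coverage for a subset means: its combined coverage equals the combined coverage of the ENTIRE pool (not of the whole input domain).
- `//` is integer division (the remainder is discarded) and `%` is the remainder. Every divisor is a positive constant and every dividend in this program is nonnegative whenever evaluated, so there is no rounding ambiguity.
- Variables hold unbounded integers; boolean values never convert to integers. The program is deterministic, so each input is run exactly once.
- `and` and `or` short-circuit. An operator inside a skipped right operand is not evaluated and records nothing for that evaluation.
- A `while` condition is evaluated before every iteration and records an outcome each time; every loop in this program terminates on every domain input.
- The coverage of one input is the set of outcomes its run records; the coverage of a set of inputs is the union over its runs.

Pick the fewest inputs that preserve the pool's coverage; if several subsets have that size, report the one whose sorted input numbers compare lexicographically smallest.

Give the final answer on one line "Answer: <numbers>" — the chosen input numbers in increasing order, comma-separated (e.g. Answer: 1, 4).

input #1 (r=13, s=6): events B1->F, B3->S, B2->T, B4->F, B5->F, B7->E, B6->F; covers B1=F, B2=T, B3=S, B4=F, B5=F, B6=F, B7=E
input #2 (r=12, s=2): events B1->F, B3->S, B2->T, B4->F, B5->F, B7->E, B6->F; covers B1=F, B2=T, B3=S, B4=F, B5=F, B6=F, B7=E
input #3 (r=12, s=9): events B1->F, B3->S, B2->T, B4->F, B5->F, B7->E, B6->F; covers B1=F, B2=T, B3=S, B4=F, B5=F, B6=F, B7=E
input #4 (r=8, s=10): events B1->F, B3->E, B2->F, B4->F, B5->T, B7->S, B6->F; covers B1=F, B2=F, B3=E, B4=F, B5=T, B6=F, B7=S
input #5 (r=11, s=6): events B1->F, B3->S, B2->T, B4->F, B5->F, B7->S, B6->F; covers B1=F, B2=T, B3=S, B4=F, B5=F, B6=F, B7=S
input #6 (r=12, s=8): events B1->F, B3->S, B2->T, B4->F, B5->F, B7->E, B6->F; covers B1=F, B2=T, B3=S, B4=F, B5=F, B6=F, B7=E
input #7 (r=5, s=3): events B1->F, B3->S, B2->T, B4->T, B7->S, B6->F; covers B1=F, B2=T, B3=S, B4=T, B6=F, B7=S
input #8 (r=5, s=9): events B1->F, B3->S, B2->T, B4->T, B7->S, B6->F; covers B1=F, B2=T, B3=S, B4=T, B6=F, B7=S
input #9 (r=8, s=12): events B1->F, B3->S, B2->T, B4->F, B5->T, B7->S, B6->F; covers B1=F, B2=T, B3=S, B4=F, B5=T, B6=F, B7=S
pool-wide coverage (12 outcomes): B1=F, B2=T, B2=F, B3=S, B3=E, B4=T, B4=F, B5=T, B5=F, B6=F, B7=S, B7=E
every size-1 subset falls short of the 12 outcomes (best: 7/12)
every size-2 subset falls short of the 12 outcomes (best: 11/12)
the canonical winner is {1, 4, 7}: size 3, full 12-outcome coverage, earliest index list among size-3 covers

Answer: 1, 4, 7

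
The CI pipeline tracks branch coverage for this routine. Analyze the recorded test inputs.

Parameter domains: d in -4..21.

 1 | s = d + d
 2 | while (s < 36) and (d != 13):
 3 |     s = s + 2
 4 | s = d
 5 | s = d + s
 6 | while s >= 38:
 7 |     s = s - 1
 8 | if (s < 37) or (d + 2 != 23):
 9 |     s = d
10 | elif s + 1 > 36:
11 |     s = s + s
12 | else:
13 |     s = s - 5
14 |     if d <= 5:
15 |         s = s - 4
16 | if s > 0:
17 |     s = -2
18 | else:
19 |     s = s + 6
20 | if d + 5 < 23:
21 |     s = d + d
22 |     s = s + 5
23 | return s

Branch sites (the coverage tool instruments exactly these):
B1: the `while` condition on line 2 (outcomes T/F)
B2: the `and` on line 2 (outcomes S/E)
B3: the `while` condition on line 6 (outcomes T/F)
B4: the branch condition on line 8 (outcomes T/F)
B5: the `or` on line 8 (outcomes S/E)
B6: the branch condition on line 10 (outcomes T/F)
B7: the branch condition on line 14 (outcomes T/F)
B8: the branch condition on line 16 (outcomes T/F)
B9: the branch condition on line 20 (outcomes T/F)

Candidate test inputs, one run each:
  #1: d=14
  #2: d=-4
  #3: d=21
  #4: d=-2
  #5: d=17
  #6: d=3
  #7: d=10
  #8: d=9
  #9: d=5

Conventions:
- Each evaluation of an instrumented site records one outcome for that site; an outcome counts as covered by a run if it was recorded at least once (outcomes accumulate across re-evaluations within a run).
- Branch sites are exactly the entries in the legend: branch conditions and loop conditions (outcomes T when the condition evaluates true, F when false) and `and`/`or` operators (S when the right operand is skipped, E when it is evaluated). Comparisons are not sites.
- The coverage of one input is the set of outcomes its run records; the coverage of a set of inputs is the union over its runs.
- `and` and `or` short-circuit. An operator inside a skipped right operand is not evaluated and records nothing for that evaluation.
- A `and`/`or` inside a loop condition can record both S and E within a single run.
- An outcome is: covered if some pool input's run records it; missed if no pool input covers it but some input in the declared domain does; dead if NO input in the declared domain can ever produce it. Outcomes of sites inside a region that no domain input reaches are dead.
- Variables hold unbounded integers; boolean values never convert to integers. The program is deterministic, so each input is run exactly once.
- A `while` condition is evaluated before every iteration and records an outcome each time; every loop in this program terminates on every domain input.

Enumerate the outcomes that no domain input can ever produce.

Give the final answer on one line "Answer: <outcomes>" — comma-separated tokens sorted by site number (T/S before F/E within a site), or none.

running all 26 domain inputs and tallying outcomes:
  B6=F: never recorded by any domain input -> dead
  B7=T: never recorded by any domain input -> dead
  B7=F: never recorded by any domain input -> dead
  reachable outcomes have witnesses, e.g. B1=T (e.g. d=-4), B1=F (e.g. d=-4), B2=S (e.g. d=-4), B2=E (e.g. d=-4)

Answer: B6=F, B7=T, B7=F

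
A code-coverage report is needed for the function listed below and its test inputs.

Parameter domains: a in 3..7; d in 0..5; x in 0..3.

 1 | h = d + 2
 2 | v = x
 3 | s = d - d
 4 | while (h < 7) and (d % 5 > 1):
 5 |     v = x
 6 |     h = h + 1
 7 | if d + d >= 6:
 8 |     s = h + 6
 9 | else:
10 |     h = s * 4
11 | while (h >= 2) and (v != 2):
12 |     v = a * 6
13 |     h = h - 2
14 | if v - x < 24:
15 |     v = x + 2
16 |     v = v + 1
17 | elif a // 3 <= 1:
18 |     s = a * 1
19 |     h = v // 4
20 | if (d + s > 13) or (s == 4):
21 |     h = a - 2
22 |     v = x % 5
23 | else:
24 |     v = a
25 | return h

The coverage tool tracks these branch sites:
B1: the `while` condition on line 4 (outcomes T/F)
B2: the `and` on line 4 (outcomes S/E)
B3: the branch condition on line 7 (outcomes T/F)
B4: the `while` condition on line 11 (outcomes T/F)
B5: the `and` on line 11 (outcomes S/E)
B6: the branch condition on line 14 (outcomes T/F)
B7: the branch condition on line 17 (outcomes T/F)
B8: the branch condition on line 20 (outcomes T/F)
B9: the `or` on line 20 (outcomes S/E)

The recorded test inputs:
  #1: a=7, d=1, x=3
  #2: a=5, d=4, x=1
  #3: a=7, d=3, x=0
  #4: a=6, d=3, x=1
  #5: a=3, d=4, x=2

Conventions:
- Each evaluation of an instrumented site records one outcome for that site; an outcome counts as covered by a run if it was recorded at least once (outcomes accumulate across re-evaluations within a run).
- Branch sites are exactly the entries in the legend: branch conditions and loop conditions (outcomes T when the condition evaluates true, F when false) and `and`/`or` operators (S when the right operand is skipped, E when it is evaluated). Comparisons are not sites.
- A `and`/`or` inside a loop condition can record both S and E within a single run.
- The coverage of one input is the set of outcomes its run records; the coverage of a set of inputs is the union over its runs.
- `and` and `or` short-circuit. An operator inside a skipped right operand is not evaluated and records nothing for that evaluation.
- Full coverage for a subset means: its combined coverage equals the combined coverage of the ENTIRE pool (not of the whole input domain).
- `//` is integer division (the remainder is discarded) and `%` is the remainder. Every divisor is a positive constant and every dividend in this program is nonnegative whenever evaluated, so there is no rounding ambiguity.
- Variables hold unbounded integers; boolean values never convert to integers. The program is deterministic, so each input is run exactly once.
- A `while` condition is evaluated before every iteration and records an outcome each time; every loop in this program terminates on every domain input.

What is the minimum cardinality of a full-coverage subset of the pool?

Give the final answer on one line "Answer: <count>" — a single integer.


run #1 (a=7, d=1, x=3) records B1=F, B2=E, B3=F, B4=F, B5=S, B6=T, B8=F, B9=E
run #2 (a=5, d=4, x=1) records B1=T, B1=F, B2=S, B2=E, B3=T, B4=T, B4=F, B5=S, B5=E, B6=F, B7=T, B8=F, B9=E
run #3 (a=7, d=3, x=0) records B1=T, B1=F, B2=S, B2=E, B3=T, B4=T, B4=F, B5=S, B5=E, B6=F, B7=F, B8=T, B9=S
run #4 (a=6, d=3, x=1) records B1=T, B1=F, B2=S, B2=E, B3=T, B4=T, B4=F, B5=S, B5=E, B6=F, B7=F, B8=T, B9=S
run #5 (a=3, d=4, x=2) records B1=T, B1=F, B2=S, B2=E, B3=T, B4=F, B5=E, B6=T, B8=T, B9=S
together the pool reaches 18 outcomes: B1=T, B1=F, B2=S, B2=E, B3=T, B3=F, B4=T, B4=F, B5=S, B5=E, B6=T, B6=F, B7=T, B7=F, B8=T, B8=F, B9=S, B9=E
every size-1 subset falls short of the 18 outcomes (best: 13/18)
every size-2 subset falls short of the 18 outcomes (best: 17/18)
at size 3, {1, 2, 3} reaches all 18 outcomes; every lexicographically earlier size-3 subset fails
Answer: 3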